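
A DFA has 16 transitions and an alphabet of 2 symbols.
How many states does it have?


Each state has exactly one transition per symbol.
states = transitions / |alphabet| = 16 / 2 = 8

8


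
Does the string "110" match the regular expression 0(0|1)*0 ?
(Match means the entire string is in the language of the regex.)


|string| = 3; first = '1'; last = '0'

No, "110" does not match 0(0|1)*0


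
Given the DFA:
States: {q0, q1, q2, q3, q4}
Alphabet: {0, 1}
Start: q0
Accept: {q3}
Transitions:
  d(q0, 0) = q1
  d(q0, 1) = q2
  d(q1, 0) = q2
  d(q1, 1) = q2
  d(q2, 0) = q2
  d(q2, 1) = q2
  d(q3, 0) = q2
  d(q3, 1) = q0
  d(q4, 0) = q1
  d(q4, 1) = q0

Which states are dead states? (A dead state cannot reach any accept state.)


Forward reachability from each state:
  q0 -> reaches {q0, q1, q2}, no accept state (dead)
  q1 -> reaches {q1, q2}, no accept state (dead)
  q2 -> reaches {q2}, no accept state (dead)
  q3 -> reaches accept state q3 (live)
  q4 -> reaches {q0, q1, q2, q4}, no accept state (dead)

{q0, q1, q2, q4}


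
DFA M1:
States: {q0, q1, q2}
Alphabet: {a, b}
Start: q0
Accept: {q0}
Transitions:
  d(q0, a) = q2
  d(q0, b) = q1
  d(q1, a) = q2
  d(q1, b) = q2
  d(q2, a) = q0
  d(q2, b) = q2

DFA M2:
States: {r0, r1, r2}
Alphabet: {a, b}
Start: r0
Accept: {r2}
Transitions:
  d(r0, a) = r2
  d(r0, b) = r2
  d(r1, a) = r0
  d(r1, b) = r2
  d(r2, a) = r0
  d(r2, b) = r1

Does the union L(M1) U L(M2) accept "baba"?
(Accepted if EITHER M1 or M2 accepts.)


M1: final=q0 accepted=True
M2: final=r0 accepted=False

Yes, union accepts


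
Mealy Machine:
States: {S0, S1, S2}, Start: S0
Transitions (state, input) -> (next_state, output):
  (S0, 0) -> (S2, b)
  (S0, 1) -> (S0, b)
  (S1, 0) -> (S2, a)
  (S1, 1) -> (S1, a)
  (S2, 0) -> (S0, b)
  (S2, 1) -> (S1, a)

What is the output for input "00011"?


Step-by-step:
  (S0, 0) -> (S2, b)
  (S2, 0) -> (S0, b)
  (S0, 0) -> (S2, b)
  (S2, 1) -> (S1, a)
  (S1, 1) -> (S1, a)

"bbbaa"


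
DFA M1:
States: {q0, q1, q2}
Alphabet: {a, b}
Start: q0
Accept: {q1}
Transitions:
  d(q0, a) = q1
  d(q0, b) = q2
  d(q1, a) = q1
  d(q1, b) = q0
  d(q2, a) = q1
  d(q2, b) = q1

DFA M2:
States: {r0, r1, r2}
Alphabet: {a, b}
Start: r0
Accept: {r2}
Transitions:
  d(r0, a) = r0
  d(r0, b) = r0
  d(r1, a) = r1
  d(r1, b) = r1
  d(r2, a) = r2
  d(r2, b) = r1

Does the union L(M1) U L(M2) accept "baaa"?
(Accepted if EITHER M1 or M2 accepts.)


M1: final=q1 accepted=True
M2: final=r0 accepted=False

Yes, union accepts


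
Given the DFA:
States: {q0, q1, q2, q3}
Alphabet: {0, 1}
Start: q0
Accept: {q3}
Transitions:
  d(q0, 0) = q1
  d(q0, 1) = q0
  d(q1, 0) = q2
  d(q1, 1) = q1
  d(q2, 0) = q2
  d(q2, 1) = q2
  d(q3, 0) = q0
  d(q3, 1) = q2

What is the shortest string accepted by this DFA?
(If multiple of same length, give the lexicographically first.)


BFS by string length (lex-first path to each state shown):
  len 0: q0<-""
  len 1: q0<-"1", q1<-"0"
  len 2: q0<-"11", q1<-"01", q2<-"00"
  len 3: q0<-"111", q1<-"011", q2<-"000"
  len 4: q0<-"1111", q1<-"0111", q2<-"0000"
  len 5: q0<-"11111", q1<-"01111", q2<-"00000"
  len 6: q0<-"111111", q1<-"011111", q2<-"000000"
  len 7: q0<-"1111111", q1<-"0111111", q2<-"0000000"
  len 8: q0<-"11111111", q1<-"01111111", q2<-"00000000"

No string accepted (empty language)


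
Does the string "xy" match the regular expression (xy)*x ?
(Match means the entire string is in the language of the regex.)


|string| = 2; first = 'x'; last = 'y'

No, "xy" does not match (xy)*x


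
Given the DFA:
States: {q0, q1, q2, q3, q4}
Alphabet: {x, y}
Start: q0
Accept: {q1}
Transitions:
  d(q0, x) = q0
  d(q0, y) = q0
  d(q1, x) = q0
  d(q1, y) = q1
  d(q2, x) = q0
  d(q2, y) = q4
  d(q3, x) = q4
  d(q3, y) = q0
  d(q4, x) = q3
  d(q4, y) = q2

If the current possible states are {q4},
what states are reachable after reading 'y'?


Apply transition on 'y' from each current state:
  d(q4, y) = q2

{q2}


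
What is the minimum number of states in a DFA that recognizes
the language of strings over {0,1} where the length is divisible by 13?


States track (length) mod 13.
Need 13 states: one per remainder 0..12; accept = remainder 0.

13


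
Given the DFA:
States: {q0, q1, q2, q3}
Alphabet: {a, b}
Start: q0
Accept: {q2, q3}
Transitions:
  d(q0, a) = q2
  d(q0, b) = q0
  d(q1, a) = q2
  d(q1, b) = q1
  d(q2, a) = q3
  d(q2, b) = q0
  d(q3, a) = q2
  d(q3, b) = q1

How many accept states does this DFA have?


Accept states listed: {q2, q3}
Counting: q2(1) q3(2)

2


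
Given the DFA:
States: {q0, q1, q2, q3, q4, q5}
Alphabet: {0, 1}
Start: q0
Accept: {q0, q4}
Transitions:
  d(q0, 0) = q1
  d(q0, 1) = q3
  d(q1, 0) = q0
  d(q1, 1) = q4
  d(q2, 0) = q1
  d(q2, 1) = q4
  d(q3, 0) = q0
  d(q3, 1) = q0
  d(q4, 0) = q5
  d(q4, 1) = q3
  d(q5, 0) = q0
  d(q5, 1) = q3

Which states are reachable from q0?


BFS from q0:
  layer 0: {q0}
  layer 1: {q1, q3}
  layer 2: {q4}
  layer 3: {q5}

{q0, q1, q3, q4, q5}


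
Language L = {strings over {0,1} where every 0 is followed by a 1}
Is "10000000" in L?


'00' present: True; ends with '0': True

No, "10000000" is not in L


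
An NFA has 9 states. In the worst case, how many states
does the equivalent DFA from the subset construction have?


Subset construction: one DFA state per subset of NFA states.
2^9 = 512

512


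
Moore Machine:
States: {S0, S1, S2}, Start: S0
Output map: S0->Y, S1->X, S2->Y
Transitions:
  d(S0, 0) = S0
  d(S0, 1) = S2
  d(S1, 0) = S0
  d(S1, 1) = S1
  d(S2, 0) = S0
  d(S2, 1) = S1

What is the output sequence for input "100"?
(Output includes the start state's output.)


Start: S0 (output Y)
  --1--> S2 (output Y)
  --0--> S0 (output Y)
  --0--> S0 (output Y)

"YYYY"


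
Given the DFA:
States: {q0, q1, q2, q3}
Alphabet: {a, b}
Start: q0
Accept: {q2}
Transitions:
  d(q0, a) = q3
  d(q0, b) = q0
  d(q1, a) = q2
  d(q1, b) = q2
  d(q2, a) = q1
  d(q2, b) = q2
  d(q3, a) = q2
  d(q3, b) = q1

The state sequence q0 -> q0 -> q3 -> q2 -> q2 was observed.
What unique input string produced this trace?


Trace back each transition to find the symbol:
  q0 --[b]--> q0
  q0 --[a]--> q3
  q3 --[a]--> q2
  q2 --[b]--> q2

"baab"


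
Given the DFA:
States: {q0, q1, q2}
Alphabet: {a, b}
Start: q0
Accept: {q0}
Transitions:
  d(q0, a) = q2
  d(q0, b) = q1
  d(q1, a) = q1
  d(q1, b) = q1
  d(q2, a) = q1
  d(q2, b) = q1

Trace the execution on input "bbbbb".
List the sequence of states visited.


Input: bbbbb
d(q0, b) = q1
d(q1, b) = q1
d(q1, b) = q1
d(q1, b) = q1
d(q1, b) = q1


q0 -> q1 -> q1 -> q1 -> q1 -> q1


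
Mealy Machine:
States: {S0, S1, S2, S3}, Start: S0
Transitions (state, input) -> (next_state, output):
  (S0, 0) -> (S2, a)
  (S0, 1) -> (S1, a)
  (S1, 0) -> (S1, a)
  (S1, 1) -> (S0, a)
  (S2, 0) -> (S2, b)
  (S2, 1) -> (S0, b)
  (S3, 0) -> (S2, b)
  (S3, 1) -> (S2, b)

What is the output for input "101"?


Step-by-step:
  (S0, 1) -> (S1, a)
  (S1, 0) -> (S1, a)
  (S1, 1) -> (S0, a)

"aaa"


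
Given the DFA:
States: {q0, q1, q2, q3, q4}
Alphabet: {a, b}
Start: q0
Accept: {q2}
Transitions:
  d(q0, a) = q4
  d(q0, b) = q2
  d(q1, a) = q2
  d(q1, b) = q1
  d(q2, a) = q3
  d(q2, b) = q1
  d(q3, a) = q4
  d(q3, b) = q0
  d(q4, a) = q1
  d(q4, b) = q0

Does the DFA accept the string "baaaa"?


Trace: q0 -> q2 -> q3 -> q4 -> q1 -> q2
Final state: q2
Accept states: {q2}

Yes, accepted (final state q2 is an accept state)


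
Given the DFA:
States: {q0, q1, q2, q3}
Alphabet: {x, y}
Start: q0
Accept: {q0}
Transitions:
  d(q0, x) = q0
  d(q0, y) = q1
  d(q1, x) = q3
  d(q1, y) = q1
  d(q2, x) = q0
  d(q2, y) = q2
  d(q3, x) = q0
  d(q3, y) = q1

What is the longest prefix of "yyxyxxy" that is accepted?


Run the DFA, marking each prefix where the state is accepting:
  "" -> q0 [accept]
  "y" -> q1 [reject]
  "yy" -> q1 [reject]
  "yyx" -> q3 [reject]
  "yyxy" -> q1 [reject]
  "yyxyx" -> q3 [reject]
  "yyxyxx" -> q0 [accept]
  "yyxyxxy" -> q1 [reject]

"yyxyxx"


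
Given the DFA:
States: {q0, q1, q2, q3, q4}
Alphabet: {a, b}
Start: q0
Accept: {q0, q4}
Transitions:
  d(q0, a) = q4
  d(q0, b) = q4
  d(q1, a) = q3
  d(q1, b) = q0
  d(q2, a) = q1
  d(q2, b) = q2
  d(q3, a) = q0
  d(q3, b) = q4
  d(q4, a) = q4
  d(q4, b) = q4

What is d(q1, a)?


Looking up transition d(q1, a)

q3


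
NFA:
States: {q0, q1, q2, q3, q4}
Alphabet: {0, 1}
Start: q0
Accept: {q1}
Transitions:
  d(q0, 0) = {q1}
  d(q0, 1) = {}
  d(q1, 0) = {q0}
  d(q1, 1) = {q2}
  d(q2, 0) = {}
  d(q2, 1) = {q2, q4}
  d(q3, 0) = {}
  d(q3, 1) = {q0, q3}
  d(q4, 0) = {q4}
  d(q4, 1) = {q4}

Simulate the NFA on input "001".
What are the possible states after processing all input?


Start: {q0}
  --0--> {q1}
  --0--> {q0}
  --1--> {}

{} (empty set, no valid transitions)


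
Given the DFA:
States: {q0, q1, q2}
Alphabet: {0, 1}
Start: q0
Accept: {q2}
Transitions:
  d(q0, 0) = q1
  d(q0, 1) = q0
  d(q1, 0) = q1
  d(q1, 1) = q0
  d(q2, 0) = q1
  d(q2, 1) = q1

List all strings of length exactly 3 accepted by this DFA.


All strings of length 3: 8 total
Accepted: 0

None


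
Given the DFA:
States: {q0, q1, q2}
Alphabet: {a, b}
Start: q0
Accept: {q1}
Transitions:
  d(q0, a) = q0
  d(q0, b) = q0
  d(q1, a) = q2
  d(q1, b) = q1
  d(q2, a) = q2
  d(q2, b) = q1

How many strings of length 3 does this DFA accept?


Enumerating all length-3 strings:
  "aaa" -> q0 [reject]
  "aab" -> q0 [reject]
  "aba" -> q0 [reject]
  "abb" -> q0 [reject]
  "baa" -> q0 [reject]
  "bab" -> q0 [reject]
  "bba" -> q0 [reject]
  "bbb" -> q0 [reject]

0 out of 8


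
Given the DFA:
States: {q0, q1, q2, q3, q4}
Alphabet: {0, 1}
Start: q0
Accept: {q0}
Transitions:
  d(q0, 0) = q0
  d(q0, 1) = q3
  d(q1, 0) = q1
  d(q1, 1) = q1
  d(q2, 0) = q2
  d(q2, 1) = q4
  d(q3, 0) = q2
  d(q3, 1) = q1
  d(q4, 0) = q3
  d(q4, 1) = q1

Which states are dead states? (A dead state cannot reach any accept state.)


Forward reachability from each state:
  q0 -> reaches accept state q0 (live)
  q1 -> reaches {q1}, no accept state (dead)
  q2 -> reaches {q1, q2, q3, q4}, no accept state (dead)
  q3 -> reaches {q1, q2, q3, q4}, no accept state (dead)
  q4 -> reaches {q1, q2, q3, q4}, no accept state (dead)

{q1, q2, q3, q4}


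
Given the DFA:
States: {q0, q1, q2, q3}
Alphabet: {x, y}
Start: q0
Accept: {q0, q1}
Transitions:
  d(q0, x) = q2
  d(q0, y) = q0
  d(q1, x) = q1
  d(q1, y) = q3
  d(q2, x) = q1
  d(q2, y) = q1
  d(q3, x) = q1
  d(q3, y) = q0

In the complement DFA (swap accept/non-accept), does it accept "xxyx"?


Trace: q0 -> q2 -> q1 -> q3 -> q1
Final: q1
Original accept: {q0, q1}
Complement: q1 is in original accept

No, complement rejects (original accepts)


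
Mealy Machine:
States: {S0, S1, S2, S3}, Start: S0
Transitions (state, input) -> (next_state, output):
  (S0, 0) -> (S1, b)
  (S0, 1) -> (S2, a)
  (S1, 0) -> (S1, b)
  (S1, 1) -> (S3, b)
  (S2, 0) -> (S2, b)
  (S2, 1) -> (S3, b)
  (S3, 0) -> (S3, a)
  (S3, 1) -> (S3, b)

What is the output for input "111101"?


Step-by-step:
  (S0, 1) -> (S2, a)
  (S2, 1) -> (S3, b)
  (S3, 1) -> (S3, b)
  (S3, 1) -> (S3, b)
  (S3, 0) -> (S3, a)
  (S3, 1) -> (S3, b)

"abbbab"


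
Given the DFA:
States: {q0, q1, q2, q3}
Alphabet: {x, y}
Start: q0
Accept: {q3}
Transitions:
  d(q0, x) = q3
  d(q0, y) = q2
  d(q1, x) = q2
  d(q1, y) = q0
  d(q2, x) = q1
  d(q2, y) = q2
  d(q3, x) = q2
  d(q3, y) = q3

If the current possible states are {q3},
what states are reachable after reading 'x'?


Apply transition on 'x' from each current state:
  d(q3, x) = q2

{q2}


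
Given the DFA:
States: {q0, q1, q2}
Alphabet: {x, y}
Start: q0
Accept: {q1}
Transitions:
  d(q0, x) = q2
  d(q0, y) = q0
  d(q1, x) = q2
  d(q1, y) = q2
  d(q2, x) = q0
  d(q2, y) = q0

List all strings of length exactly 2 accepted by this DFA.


All strings of length 2: 4 total
Accepted: 0

None


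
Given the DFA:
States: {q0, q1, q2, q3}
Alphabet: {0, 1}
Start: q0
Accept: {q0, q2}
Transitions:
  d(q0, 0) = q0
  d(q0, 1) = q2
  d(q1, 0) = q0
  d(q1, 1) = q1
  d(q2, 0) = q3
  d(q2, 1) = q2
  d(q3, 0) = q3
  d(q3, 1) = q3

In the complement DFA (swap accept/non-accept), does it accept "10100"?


Trace: q0 -> q2 -> q3 -> q3 -> q3 -> q3
Final: q3
Original accept: {q0, q2}
Complement: q3 is not in original accept

Yes, complement accepts (original rejects)


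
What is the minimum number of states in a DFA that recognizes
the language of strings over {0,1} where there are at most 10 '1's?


States: count = 0, 1, ..., 10 (all accepting; 11 states), plus a dead state for count > 10.
Total: 11 + 1 = 12.

12


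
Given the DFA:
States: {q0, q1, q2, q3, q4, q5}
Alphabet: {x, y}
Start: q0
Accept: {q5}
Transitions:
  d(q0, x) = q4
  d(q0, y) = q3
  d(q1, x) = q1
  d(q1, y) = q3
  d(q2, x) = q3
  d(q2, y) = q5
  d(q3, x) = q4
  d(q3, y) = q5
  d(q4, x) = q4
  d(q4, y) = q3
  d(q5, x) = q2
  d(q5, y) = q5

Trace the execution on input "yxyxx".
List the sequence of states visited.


Input: yxyxx
d(q0, y) = q3
d(q3, x) = q4
d(q4, y) = q3
d(q3, x) = q4
d(q4, x) = q4


q0 -> q3 -> q4 -> q3 -> q4 -> q4


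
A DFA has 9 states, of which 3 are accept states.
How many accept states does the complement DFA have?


Complement swaps accept and non-accept states.
9 - 3 = 6

6


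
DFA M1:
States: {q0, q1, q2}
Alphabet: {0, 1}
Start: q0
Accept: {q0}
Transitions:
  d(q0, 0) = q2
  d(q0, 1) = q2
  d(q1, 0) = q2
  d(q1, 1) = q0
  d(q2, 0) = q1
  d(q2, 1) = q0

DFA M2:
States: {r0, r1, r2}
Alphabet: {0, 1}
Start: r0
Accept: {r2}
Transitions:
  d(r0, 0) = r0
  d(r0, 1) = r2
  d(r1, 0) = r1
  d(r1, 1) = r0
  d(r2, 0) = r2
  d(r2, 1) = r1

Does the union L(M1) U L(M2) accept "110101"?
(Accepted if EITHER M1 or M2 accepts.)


M1: final=q0 accepted=True
M2: final=r2 accepted=True

Yes, union accepts


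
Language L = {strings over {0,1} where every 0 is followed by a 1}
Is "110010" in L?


'00' present: True; ends with '0': True

No, "110010" is not in L


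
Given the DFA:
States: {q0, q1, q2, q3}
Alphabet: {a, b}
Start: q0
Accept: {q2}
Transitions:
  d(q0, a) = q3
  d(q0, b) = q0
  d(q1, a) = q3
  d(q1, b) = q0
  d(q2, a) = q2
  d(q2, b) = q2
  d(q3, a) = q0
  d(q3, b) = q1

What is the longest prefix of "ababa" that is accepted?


Run the DFA, marking each prefix where the state is accepting:
  "" -> q0 [reject]
  "a" -> q3 [reject]
  "ab" -> q1 [reject]
  "aba" -> q3 [reject]
  "abab" -> q1 [reject]
  "ababa" -> q3 [reject]

No prefix is accepted


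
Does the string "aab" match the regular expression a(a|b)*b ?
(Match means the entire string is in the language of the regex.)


|string| = 3; first = 'a'; last = 'b'

Yes, "aab" matches a(a|b)*b


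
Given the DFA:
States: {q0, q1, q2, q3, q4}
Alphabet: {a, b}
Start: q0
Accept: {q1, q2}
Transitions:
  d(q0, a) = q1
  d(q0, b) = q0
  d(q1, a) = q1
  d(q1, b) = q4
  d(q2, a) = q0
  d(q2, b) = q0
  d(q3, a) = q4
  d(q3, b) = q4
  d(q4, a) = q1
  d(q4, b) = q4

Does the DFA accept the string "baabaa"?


Trace: q0 -> q0 -> q1 -> q1 -> q4 -> q1 -> q1
Final state: q1
Accept states: {q1, q2}

Yes, accepted (final state q1 is an accept state)


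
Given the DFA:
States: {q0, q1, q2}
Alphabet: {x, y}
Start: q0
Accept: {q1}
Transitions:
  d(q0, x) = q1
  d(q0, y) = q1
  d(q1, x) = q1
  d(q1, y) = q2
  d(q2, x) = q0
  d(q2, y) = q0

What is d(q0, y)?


Looking up transition d(q0, y)

q1


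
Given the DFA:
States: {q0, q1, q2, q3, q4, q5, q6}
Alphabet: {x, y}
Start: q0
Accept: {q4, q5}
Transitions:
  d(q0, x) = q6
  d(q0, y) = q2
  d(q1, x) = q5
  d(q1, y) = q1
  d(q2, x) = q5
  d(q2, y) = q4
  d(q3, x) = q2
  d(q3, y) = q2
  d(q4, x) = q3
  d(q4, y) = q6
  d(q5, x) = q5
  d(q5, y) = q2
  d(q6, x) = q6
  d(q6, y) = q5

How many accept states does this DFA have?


Accept states listed: {q4, q5}
Counting: q4(1) q5(2)

2


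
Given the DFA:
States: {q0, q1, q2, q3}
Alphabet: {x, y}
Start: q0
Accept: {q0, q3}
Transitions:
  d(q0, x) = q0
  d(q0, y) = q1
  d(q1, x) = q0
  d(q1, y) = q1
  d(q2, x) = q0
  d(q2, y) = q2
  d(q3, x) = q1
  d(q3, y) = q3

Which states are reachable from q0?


BFS from q0:
  layer 0: {q0}
  layer 1: {q1}

{q0, q1}


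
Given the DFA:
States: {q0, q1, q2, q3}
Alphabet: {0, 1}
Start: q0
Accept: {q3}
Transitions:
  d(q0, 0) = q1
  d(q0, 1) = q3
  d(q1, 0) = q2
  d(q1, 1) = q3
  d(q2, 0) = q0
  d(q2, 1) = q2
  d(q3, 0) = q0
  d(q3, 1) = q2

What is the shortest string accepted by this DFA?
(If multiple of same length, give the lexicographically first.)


BFS by string length (lex-first path to each state shown):
  len 0: q0<-""
  len 1: q1<-"0", q3<-"1"
Found accept state at length 1.

"1"


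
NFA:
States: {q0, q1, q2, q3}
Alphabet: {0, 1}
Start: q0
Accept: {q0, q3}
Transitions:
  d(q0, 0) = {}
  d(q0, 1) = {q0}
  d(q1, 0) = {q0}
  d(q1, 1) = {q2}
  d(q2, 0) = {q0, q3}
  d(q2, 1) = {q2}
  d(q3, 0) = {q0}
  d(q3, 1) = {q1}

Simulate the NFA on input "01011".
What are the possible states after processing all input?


Start: {q0}
  --0--> {}
  --1--> {}
  --0--> {}
  --1--> {}
  --1--> {}

{} (empty set, no valid transitions)


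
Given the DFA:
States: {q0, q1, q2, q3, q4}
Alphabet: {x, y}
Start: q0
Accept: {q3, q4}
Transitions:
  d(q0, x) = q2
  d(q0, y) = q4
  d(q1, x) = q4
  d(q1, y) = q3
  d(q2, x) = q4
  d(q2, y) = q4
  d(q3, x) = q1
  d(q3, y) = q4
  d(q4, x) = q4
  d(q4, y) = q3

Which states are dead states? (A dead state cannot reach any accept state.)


Forward reachability from each state:
  q0 -> reaches accept state q3 (live)
  q1 -> reaches accept state q3 (live)
  q2 -> reaches accept state q3 (live)
  q3 -> reaches accept state q3 (live)
  q4 -> reaches accept state q3 (live)

None (all states can reach an accept state)


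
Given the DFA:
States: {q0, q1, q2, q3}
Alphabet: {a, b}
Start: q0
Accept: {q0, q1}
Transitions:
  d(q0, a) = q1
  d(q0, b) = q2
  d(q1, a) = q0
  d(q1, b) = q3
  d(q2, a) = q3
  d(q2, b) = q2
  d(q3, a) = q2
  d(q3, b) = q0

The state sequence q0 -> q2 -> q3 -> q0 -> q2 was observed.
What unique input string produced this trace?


Trace back each transition to find the symbol:
  q0 --[b]--> q2
  q2 --[a]--> q3
  q3 --[b]--> q0
  q0 --[b]--> q2

"babb"


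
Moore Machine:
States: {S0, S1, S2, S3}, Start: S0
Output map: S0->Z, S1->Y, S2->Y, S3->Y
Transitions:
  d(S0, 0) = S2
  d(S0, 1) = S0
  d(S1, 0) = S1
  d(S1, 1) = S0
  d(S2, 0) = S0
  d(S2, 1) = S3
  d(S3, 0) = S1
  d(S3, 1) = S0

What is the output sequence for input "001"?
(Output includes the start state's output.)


Start: S0 (output Z)
  --0--> S2 (output Y)
  --0--> S0 (output Z)
  --1--> S0 (output Z)

"ZYZZ"


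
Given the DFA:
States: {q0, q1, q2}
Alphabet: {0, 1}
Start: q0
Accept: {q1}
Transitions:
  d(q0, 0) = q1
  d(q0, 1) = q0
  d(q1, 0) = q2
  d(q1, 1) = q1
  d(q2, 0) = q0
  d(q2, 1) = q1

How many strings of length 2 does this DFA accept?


Enumerating all length-2 strings:
  "00" -> q2 [reject]
  "01" -> q1 [accept]
  "10" -> q1 [accept]
  "11" -> q0 [reject]

2 out of 4


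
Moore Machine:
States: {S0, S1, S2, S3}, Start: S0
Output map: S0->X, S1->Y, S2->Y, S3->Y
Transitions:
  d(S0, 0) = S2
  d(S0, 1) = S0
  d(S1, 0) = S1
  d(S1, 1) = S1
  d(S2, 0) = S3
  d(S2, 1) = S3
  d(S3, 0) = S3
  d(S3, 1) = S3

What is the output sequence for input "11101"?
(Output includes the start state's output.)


Start: S0 (output X)
  --1--> S0 (output X)
  --1--> S0 (output X)
  --1--> S0 (output X)
  --0--> S2 (output Y)
  --1--> S3 (output Y)

"XXXXYY"


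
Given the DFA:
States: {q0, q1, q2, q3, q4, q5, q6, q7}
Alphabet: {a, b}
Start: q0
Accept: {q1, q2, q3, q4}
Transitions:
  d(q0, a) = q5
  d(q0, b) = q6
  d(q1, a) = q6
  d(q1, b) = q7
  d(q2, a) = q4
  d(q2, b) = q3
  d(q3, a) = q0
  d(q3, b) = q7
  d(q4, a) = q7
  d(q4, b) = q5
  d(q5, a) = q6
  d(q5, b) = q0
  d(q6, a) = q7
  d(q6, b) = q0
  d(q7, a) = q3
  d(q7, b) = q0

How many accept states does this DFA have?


Accept states listed: {q1, q2, q3, q4}
Counting: q1(1) q2(2) q3(3) q4(4)

4


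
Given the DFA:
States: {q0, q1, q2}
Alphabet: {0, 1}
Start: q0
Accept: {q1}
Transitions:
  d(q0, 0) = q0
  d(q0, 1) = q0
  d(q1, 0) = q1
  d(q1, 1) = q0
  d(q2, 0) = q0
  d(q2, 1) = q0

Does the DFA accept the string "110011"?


Trace: q0 -> q0 -> q0 -> q0 -> q0 -> q0 -> q0
Final state: q0
Accept states: {q1}

No, rejected (final state q0 is not an accept state)


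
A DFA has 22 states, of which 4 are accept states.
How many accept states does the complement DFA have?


Complement swaps accept and non-accept states.
22 - 4 = 18

18


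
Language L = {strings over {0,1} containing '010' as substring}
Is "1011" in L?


'010' does not occur

No, "1011" is not in L


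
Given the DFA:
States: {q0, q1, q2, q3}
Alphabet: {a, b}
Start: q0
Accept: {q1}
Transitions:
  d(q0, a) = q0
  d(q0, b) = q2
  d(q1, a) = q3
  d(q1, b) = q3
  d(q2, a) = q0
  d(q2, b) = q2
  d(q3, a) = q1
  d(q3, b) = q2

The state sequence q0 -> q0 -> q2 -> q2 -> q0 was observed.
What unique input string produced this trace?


Trace back each transition to find the symbol:
  q0 --[a]--> q0
  q0 --[b]--> q2
  q2 --[b]--> q2
  q2 --[a]--> q0

"abba"


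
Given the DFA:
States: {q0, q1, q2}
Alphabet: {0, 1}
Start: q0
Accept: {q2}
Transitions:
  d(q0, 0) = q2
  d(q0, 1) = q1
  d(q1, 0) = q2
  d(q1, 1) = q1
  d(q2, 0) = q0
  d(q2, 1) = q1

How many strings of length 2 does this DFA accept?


Enumerating all length-2 strings:
  "00" -> q0 [reject]
  "01" -> q1 [reject]
  "10" -> q2 [accept]
  "11" -> q1 [reject]

1 out of 4


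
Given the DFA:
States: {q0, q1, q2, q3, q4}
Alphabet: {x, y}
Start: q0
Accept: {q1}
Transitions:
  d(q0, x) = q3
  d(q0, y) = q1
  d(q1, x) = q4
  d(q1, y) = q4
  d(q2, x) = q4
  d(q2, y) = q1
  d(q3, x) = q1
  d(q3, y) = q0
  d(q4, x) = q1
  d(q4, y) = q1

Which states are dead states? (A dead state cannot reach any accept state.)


Forward reachability from each state:
  q0 -> reaches accept state q1 (live)
  q1 -> reaches accept state q1 (live)
  q2 -> reaches accept state q1 (live)
  q3 -> reaches accept state q1 (live)
  q4 -> reaches accept state q1 (live)

None (all states can reach an accept state)


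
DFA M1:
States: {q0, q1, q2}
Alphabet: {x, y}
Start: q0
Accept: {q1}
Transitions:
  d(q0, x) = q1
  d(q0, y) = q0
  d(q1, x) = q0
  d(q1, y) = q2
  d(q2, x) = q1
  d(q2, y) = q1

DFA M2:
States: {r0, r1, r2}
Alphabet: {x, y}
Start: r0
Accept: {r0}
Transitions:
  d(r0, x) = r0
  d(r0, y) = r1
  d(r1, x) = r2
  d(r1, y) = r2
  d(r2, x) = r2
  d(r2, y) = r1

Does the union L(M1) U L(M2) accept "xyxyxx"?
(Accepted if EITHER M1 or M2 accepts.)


M1: final=q0 accepted=False
M2: final=r2 accepted=False

No, union rejects (neither accepts)


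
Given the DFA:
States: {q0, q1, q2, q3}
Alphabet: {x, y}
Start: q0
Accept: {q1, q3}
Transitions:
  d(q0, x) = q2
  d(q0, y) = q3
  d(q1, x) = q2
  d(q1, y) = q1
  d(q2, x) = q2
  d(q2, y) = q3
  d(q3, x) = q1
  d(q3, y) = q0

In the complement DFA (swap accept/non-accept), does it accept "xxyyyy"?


Trace: q0 -> q2 -> q2 -> q3 -> q0 -> q3 -> q0
Final: q0
Original accept: {q1, q3}
Complement: q0 is not in original accept

Yes, complement accepts (original rejects)


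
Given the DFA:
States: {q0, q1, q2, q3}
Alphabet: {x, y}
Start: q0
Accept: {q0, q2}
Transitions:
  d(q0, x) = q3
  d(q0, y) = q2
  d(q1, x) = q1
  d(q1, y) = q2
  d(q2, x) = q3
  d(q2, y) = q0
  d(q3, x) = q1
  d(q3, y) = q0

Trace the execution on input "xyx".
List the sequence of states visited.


Input: xyx
d(q0, x) = q3
d(q3, y) = q0
d(q0, x) = q3


q0 -> q3 -> q0 -> q3


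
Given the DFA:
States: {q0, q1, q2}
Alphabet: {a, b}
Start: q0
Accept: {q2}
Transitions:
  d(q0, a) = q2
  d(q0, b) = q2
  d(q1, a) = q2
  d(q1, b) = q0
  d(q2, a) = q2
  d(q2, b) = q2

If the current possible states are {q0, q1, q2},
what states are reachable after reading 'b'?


Apply transition on 'b' from each current state:
  d(q0, b) = q2
  d(q1, b) = q0
  d(q2, b) = q2

{q0, q2}


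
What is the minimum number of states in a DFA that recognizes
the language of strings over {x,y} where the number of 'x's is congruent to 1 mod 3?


States track (count of 'x') mod 3.
Need 3 states: one per remainder 0..2; accept = remainder 1.

3


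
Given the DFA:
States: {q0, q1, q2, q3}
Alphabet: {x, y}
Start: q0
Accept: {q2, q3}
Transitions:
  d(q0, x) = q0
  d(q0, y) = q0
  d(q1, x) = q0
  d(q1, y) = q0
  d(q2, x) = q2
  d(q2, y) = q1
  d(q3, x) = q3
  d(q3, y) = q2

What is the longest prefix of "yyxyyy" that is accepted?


Run the DFA, marking each prefix where the state is accepting:
  "" -> q0 [reject]
  "y" -> q0 [reject]
  "yy" -> q0 [reject]
  "yyx" -> q0 [reject]
  "yyxy" -> q0 [reject]
  "yyxyy" -> q0 [reject]
  "yyxyyy" -> q0 [reject]

No prefix is accepted


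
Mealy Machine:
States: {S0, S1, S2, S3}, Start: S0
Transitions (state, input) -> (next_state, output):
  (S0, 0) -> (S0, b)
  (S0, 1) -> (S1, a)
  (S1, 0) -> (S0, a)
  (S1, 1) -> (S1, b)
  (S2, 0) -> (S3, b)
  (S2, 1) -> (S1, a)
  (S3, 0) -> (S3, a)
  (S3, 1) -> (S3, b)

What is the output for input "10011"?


Step-by-step:
  (S0, 1) -> (S1, a)
  (S1, 0) -> (S0, a)
  (S0, 0) -> (S0, b)
  (S0, 1) -> (S1, a)
  (S1, 1) -> (S1, b)

"aabab"


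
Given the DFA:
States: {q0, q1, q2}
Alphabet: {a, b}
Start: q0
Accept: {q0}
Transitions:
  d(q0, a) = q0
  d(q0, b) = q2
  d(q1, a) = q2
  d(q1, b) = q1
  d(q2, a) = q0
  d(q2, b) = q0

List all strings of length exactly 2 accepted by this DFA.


All strings of length 2: 4 total
Accepted: 3

"aa", "ba", "bb"


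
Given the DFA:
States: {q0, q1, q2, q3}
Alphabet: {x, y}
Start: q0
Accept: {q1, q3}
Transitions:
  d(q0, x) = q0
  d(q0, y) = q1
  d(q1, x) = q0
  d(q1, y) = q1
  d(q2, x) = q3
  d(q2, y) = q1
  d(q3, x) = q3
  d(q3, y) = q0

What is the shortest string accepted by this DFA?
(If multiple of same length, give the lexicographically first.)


BFS by string length (lex-first path to each state shown):
  len 0: q0<-""
  len 1: q0<-"x", q1<-"y"
Found accept state at length 1.

"y"


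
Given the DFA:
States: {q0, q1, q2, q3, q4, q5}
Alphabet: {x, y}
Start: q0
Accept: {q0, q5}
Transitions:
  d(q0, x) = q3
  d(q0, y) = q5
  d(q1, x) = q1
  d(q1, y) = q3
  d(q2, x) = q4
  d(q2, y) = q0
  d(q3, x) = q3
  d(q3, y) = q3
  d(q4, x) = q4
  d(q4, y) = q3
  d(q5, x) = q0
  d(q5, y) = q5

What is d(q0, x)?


Looking up transition d(q0, x)

q3


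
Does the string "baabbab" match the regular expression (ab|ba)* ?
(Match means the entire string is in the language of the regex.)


|string| = 7; first = 'b'; last = 'b'

No, "baabbab" does not match (ab|ba)*


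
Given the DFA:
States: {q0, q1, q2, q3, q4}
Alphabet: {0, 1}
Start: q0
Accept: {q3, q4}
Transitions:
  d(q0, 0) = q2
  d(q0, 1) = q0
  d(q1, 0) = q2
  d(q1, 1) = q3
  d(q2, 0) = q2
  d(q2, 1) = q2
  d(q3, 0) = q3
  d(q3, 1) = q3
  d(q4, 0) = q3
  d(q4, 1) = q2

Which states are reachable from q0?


BFS from q0:
  layer 0: {q0}
  layer 1: {q2}

{q0, q2}


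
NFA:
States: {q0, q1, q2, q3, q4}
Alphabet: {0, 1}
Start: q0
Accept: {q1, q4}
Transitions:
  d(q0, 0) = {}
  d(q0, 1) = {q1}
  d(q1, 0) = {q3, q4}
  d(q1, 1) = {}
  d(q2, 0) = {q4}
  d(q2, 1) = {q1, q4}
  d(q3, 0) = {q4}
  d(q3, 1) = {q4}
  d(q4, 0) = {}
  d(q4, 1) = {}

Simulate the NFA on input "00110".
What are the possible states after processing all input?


Start: {q0}
  --0--> {}
  --0--> {}
  --1--> {}
  --1--> {}
  --0--> {}

{} (empty set, no valid transitions)


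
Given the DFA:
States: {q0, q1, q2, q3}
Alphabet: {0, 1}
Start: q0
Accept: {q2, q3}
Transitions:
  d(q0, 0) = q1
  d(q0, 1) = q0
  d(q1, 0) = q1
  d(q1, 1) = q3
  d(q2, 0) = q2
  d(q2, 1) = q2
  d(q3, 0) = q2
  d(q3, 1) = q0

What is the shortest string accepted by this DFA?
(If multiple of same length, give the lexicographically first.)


BFS by string length (lex-first path to each state shown):
  len 0: q0<-""
  len 1: q0<-"1", q1<-"0"
  len 2: q0<-"11", q1<-"00", q3<-"01"
Found accept state at length 2.

"01"


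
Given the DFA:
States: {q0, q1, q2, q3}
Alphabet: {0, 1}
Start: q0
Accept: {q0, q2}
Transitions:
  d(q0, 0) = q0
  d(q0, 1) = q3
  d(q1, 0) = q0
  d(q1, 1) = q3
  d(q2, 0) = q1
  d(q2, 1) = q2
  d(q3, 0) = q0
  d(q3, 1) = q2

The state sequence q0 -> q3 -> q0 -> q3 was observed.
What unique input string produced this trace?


Trace back each transition to find the symbol:
  q0 --[1]--> q3
  q3 --[0]--> q0
  q0 --[1]--> q3

"101"


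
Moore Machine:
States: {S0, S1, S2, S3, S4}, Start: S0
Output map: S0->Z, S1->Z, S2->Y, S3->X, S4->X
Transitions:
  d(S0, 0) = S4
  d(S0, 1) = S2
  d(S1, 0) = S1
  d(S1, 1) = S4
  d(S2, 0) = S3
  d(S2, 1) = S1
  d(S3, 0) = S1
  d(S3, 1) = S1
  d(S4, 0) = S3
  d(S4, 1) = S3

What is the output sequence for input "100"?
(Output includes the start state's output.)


Start: S0 (output Z)
  --1--> S2 (output Y)
  --0--> S3 (output X)
  --0--> S1 (output Z)

"ZYXZ"


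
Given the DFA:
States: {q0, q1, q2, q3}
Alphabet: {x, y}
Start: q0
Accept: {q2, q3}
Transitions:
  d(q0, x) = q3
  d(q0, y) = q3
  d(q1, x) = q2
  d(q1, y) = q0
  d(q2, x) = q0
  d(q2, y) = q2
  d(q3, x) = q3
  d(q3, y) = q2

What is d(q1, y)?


Looking up transition d(q1, y)

q0


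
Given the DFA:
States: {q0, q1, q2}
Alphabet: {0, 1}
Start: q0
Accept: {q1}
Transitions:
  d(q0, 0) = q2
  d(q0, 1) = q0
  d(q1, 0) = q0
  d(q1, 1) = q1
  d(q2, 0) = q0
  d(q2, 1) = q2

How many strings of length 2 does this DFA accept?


Enumerating all length-2 strings:
  "00" -> q0 [reject]
  "01" -> q2 [reject]
  "10" -> q2 [reject]
  "11" -> q0 [reject]

0 out of 4


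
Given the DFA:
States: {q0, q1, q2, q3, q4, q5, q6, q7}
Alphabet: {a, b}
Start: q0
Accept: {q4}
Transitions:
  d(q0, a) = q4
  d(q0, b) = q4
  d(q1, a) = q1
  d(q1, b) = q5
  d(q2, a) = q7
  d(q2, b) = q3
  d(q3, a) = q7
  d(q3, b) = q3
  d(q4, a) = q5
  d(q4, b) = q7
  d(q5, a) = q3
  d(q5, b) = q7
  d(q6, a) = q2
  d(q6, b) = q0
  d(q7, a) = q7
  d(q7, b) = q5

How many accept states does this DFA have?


Accept states listed: {q4}
Counting: q4(1)

1


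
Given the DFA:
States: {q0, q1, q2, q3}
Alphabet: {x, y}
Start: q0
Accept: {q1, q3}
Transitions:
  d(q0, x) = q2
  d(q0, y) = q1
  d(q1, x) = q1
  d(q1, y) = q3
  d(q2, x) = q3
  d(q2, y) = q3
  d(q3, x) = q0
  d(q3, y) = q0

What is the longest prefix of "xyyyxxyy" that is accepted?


Run the DFA, marking each prefix where the state is accepting:
  "" -> q0 [reject]
  "x" -> q2 [reject]
  "xy" -> q3 [accept]
  "xyy" -> q0 [reject]
  "xyyy" -> q1 [accept]
  "xyyyx" -> q1 [accept]
  "xyyyxx" -> q1 [accept]
  "xyyyxxy" -> q3 [accept]
  "xyyyxxyy" -> q0 [reject]

"xyyyxxy"


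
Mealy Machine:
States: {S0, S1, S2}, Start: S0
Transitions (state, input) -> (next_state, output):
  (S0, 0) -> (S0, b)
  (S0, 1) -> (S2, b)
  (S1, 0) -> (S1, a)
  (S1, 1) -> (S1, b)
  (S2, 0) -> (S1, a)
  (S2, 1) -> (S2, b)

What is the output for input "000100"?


Step-by-step:
  (S0, 0) -> (S0, b)
  (S0, 0) -> (S0, b)
  (S0, 0) -> (S0, b)
  (S0, 1) -> (S2, b)
  (S2, 0) -> (S1, a)
  (S1, 0) -> (S1, a)

"bbbbaa"


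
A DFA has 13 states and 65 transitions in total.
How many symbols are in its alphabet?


Each state has exactly one transition per symbol.
|alphabet| = transitions / states = 65 / 13 = 5

5


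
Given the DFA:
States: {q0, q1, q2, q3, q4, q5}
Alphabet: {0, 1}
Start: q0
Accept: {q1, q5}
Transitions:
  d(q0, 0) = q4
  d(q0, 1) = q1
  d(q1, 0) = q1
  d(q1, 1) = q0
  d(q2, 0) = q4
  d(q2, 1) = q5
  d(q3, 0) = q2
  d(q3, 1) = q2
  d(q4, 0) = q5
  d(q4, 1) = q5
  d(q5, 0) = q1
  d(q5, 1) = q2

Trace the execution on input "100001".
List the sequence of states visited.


Input: 100001
d(q0, 1) = q1
d(q1, 0) = q1
d(q1, 0) = q1
d(q1, 0) = q1
d(q1, 0) = q1
d(q1, 1) = q0


q0 -> q1 -> q1 -> q1 -> q1 -> q1 -> q0


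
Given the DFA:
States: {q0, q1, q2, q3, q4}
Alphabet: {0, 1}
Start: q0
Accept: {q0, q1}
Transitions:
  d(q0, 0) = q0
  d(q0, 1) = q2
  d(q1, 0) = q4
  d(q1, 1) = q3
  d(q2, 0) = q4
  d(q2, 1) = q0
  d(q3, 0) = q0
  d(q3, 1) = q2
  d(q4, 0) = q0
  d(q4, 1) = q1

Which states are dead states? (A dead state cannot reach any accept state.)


Forward reachability from each state:
  q0 -> reaches accept state q0 (live)
  q1 -> reaches accept state q0 (live)
  q2 -> reaches accept state q0 (live)
  q3 -> reaches accept state q0 (live)
  q4 -> reaches accept state q0 (live)

None (all states can reach an accept state)


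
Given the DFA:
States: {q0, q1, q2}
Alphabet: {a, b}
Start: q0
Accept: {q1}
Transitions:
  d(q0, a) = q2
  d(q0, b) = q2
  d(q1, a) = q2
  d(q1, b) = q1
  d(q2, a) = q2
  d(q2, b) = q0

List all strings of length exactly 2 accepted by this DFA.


All strings of length 2: 4 total
Accepted: 0

None


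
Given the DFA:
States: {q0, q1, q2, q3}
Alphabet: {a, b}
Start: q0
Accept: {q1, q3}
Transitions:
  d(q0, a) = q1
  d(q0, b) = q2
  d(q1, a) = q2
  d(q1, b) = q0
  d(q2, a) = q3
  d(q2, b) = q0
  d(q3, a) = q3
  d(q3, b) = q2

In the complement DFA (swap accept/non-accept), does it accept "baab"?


Trace: q0 -> q2 -> q3 -> q3 -> q2
Final: q2
Original accept: {q1, q3}
Complement: q2 is not in original accept

Yes, complement accepts (original rejects)


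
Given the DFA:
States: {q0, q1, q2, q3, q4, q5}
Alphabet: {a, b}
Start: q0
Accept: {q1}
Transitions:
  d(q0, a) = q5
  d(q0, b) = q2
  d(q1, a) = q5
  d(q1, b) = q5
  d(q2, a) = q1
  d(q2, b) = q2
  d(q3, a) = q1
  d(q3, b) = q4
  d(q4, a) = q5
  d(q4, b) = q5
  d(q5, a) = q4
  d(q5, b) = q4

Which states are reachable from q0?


BFS from q0:
  layer 0: {q0}
  layer 1: {q2, q5}
  layer 2: {q1, q4}

{q0, q1, q2, q4, q5}


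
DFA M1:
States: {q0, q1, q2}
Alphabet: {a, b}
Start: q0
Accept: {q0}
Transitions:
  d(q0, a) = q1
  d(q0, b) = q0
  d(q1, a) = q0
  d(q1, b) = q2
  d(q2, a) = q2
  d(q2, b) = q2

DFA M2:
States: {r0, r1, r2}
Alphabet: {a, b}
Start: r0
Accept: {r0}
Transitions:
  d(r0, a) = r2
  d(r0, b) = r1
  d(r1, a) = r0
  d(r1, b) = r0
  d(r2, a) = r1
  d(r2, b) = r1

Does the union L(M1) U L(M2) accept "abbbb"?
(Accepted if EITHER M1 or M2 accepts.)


M1: final=q2 accepted=False
M2: final=r0 accepted=True

Yes, union accepts


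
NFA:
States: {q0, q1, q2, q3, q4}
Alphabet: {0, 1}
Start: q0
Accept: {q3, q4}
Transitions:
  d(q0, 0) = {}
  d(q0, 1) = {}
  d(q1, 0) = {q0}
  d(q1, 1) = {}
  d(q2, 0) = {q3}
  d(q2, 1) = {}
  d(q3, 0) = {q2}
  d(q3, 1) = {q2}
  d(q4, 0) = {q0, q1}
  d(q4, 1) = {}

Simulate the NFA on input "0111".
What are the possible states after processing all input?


Start: {q0}
  --0--> {}
  --1--> {}
  --1--> {}
  --1--> {}

{} (empty set, no valid transitions)


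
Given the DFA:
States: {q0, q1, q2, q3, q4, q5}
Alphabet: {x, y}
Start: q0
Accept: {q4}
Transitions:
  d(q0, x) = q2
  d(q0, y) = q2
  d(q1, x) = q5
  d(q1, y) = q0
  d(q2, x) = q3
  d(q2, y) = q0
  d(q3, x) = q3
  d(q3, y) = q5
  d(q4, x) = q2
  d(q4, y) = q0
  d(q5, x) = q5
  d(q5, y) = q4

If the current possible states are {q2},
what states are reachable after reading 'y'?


Apply transition on 'y' from each current state:
  d(q2, y) = q0

{q0}


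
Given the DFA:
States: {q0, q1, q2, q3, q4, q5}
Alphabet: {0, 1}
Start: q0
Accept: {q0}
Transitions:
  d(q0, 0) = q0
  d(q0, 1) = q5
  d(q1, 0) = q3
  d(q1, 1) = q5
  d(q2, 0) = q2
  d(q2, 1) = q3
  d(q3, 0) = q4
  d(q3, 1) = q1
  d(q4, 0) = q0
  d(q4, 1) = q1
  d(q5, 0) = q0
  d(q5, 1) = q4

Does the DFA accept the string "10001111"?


Trace: q0 -> q5 -> q0 -> q0 -> q0 -> q5 -> q4 -> q1 -> q5
Final state: q5
Accept states: {q0}

No, rejected (final state q5 is not an accept state)


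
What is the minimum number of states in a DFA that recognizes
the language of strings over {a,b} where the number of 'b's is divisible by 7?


States track (count of 'b') mod 7.
Need 7 states: one per remainder 0..6; accept = remainder 0.

7


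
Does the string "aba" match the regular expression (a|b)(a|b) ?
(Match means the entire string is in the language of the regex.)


|string| = 3; first = 'a'; last = 'a'

No, "aba" does not match (a|b)(a|b)


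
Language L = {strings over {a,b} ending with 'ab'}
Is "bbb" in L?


last two symbols = 'bb'

No, "bbb" is not in L


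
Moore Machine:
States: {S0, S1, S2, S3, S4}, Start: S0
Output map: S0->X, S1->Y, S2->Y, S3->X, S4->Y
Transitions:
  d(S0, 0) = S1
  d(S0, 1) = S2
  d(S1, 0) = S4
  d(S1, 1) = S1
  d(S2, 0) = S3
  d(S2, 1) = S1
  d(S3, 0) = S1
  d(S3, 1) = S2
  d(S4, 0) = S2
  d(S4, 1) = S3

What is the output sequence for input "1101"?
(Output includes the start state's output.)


Start: S0 (output X)
  --1--> S2 (output Y)
  --1--> S1 (output Y)
  --0--> S4 (output Y)
  --1--> S3 (output X)

"XYYYX"


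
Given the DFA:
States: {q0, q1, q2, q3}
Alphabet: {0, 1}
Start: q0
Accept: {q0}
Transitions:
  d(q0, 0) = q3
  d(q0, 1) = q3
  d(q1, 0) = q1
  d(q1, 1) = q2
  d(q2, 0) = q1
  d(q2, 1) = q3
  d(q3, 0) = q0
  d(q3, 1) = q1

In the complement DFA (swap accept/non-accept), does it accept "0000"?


Trace: q0 -> q3 -> q0 -> q3 -> q0
Final: q0
Original accept: {q0}
Complement: q0 is in original accept

No, complement rejects (original accepts)


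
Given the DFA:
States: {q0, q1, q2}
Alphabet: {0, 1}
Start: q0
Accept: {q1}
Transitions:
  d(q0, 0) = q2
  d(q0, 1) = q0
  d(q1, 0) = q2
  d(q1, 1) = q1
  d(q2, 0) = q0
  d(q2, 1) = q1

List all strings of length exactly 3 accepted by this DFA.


All strings of length 3: 8 total
Accepted: 2

"011", "101"


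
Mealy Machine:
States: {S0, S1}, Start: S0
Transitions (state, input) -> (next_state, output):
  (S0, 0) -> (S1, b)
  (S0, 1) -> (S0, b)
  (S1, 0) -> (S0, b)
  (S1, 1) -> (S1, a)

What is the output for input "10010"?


Step-by-step:
  (S0, 1) -> (S0, b)
  (S0, 0) -> (S1, b)
  (S1, 0) -> (S0, b)
  (S0, 1) -> (S0, b)
  (S0, 0) -> (S1, b)

"bbbbb"


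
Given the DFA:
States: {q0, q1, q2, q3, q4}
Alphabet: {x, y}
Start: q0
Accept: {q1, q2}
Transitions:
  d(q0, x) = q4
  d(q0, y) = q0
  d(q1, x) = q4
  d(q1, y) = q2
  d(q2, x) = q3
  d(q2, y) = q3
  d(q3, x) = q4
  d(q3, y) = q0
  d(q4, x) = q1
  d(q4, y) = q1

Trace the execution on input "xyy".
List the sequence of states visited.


Input: xyy
d(q0, x) = q4
d(q4, y) = q1
d(q1, y) = q2


q0 -> q4 -> q1 -> q2


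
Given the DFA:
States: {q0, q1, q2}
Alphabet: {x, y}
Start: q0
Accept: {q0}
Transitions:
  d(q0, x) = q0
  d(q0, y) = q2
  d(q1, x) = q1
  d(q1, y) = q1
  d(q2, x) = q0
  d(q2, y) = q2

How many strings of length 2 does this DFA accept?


Enumerating all length-2 strings:
  "xx" -> q0 [accept]
  "xy" -> q2 [reject]
  "yx" -> q0 [accept]
  "yy" -> q2 [reject]

2 out of 4


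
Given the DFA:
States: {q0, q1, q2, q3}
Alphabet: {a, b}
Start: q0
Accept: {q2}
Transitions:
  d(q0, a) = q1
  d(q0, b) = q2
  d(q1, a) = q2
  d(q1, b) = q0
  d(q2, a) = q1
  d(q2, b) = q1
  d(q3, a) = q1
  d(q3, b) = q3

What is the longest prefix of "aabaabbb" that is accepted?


Run the DFA, marking each prefix where the state is accepting:
  "" -> q0 [reject]
  "a" -> q1 [reject]
  "aa" -> q2 [accept]
  "aab" -> q1 [reject]
  "aaba" -> q2 [accept]
  "aabaa" -> q1 [reject]
  "aabaab" -> q0 [reject]
  "aabaabb" -> q2 [accept]
  "aabaabbb" -> q1 [reject]

"aabaabb"


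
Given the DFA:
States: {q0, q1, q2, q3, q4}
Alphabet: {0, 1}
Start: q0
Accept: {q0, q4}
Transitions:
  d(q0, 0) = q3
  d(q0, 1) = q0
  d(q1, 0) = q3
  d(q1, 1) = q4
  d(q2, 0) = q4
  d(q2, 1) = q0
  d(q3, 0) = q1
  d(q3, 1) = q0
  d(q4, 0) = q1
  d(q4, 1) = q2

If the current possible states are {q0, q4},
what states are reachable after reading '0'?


Apply transition on '0' from each current state:
  d(q0, 0) = q3
  d(q4, 0) = q1

{q1, q3}


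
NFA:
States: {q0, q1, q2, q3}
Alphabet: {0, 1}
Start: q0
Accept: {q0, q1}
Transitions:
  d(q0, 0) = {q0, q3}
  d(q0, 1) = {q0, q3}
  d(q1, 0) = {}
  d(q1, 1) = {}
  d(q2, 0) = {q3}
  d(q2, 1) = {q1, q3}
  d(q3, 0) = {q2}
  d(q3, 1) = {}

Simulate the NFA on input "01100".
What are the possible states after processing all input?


Start: {q0}
  --0--> {q0, q3}
  --1--> {q0, q3}
  --1--> {q0, q3}
  --0--> {q0, q2, q3}
  --0--> {q0, q2, q3}

{q0, q2, q3}


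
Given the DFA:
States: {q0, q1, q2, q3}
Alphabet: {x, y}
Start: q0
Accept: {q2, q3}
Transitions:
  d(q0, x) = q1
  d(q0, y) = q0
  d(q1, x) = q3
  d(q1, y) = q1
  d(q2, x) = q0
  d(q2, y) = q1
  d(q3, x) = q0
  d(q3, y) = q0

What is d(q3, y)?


Looking up transition d(q3, y)

q0
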